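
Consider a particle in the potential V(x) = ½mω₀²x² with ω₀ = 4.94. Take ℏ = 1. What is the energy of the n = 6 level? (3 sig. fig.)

E = 32.1

The oscillator eigenvalues are E_n = ℏω₀(n + ½), so E_6 = 4.94 × 6.5 = 32.11.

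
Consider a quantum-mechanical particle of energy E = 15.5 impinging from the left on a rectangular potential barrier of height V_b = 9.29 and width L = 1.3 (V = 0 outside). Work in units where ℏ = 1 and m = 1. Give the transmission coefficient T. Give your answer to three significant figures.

T = 0.819

Above the barrier the interior wavenumber is k₂ = √(2m(E − V_b))/ℏ = 3.524, giving phase k₂L = 4.581.
T = [1 + V_b² sin²(k₂L) / (4E(E − V_b))]⁻¹ = 1/1.220 = 0.819.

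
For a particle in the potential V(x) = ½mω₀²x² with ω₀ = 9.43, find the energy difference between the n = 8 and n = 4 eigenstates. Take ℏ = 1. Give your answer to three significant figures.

E_n = ℏω₀(n + ½), so ΔE = (8 − 4) ℏω₀ = 4 × 9.43 = 37.72.

ΔE = 37.7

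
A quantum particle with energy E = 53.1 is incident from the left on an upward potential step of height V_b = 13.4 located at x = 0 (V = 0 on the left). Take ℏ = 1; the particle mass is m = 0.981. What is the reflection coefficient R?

R = 0.00527

The wavenumbers are k₁ = √(2mE)/ℏ = 10.21 on the left and k₂ = √(2m(E − V_b))/ℏ = 8.826 on the right.
Matching ψ and ψ′ at x = 0 gives r = (k₁ − k₂)/(k₁ + k₂), so R = r² = 0.005268 and T = 1 − R = 0.9947.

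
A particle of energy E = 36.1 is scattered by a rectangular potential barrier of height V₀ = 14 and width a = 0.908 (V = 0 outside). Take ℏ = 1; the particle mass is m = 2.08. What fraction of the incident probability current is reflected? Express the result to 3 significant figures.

R = 0.0259

E > V₀: inside the barrier k₂ = √(2m(E − V₀))/ℏ = 9.588, k₂a = 8.706.
T = [1 + V₀² sin²(k₂a) / (4E(E − V₀))]⁻¹ = 1/1.027 = 0.974.
R = 1 − T = 0.0259.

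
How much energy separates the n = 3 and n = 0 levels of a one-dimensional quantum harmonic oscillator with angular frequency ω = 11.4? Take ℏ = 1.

ΔE = 34.2

E_n = ℏω(n + ½), so ΔE = (3 − 0) ℏω = 3 × 11.4 = 34.20.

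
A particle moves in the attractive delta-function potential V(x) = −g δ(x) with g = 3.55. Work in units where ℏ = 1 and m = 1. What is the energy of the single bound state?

For x ≠ 0 the bound state is ψ ∝ e^{−κ|x|}; integrating the TISE across the delta gives the cusp condition 2κ = 2mg/ℏ², so κ = 3.550.
Then E = −ℏ²κ²/(2m) = −mg²/(2ℏ²) = -6.301.

E = -6.30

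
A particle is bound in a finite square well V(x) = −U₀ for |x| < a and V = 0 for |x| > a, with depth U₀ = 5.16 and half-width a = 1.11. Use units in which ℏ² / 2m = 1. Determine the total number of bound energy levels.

N = 2

Define the well-strength parameter z₀ = (a/ℏ)√(2mU₀) = 1.11 × √(2·0.5·5.16) = 2.521.
The even/odd transcendental equations gain one root per π/2 in z₀, giving N = 1 + ⌊2z₀/π⌋ = 1 + ⌊1.605⌋ = 2.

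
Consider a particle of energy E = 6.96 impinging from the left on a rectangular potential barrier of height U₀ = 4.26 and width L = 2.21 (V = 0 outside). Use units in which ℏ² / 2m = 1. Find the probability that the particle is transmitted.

T = 0.949

Above the barrier the interior wavenumber is k₂ = √(2m(E − U₀))/ℏ = 1.643, giving phase k₂L = 3.631.
Matching at both interfaces gives T⁻¹ = 1 + U₀² sin²(k₂L) / [4E(E − U₀)] = 1.053, hence T = 0.949.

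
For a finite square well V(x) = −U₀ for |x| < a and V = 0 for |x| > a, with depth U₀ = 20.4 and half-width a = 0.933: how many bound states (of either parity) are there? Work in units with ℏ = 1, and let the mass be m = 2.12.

N = 6

Define the well-strength parameter z₀ = (a/ℏ)√(2mU₀) = 0.933 × √(2·2.12·20.4) = 8.677.
The even/odd transcendental equations gain one root per π/2 in z₀, giving N = 1 + ⌊2z₀/π⌋ = 1 + ⌊5.524⌋ = 6.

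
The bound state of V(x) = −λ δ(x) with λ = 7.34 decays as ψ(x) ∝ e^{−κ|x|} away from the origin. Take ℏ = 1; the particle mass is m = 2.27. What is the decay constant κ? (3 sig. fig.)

Integrate −(ℏ²/2m)ψ'' − λδ(x)ψ = Eψ from −ε to +ε: the ψ'' term gives ψ'(0⁺) − ψ'(0⁻) and the δ term gives −(2mλ/ℏ²)ψ(0).
With ψ ∝ e^{−κ|x|} this yields −2κ = −2mλ/ℏ², so κ = mλ/ℏ² = 16.66.

κ = 16.7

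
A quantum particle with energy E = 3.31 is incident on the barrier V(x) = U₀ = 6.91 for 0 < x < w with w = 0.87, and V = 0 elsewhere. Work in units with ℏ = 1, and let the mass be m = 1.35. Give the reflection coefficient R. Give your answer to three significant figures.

E < U₀: inside the barrier ψ ∝ e^{±κx} with κ = √(2m(U₀ − E))/ℏ = 3.118.
κw = 2.712, sinh(κw) = 7.499.
Matching ψ, ψ′ at both faces gives T = [1 + U₀² sinh²(κw) / (4E(U₀ − E))]⁻¹ = 1/57.34 = 0.0174.
R = 1 − T = 0.983.

R = 0.983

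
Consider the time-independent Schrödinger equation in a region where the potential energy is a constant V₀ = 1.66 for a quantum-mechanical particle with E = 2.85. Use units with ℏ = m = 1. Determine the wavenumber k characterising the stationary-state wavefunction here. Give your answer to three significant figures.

With E > V₀ the solution is oscillatory, ψ ∝ e^{±ikx} with k = √(2m(E − V₀))/ℏ.
k = √(2 × 1 × 1.19) = 1.543.

k = 1.54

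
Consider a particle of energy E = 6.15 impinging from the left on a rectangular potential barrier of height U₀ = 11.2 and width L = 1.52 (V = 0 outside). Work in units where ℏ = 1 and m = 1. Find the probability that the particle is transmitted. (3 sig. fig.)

T = 0.000252

E < U₀: inside the barrier ψ ∝ e^{±κx} with κ = √(2m(U₀ − E))/ℏ = 3.178.
κL = 4.831, sinh(κL) = 62.64.
Matching ψ, ψ′ at both faces gives T = [1 + U₀² sinh²(κL) / (4E(U₀ − E))]⁻¹ = 1/3963 = 0.000252.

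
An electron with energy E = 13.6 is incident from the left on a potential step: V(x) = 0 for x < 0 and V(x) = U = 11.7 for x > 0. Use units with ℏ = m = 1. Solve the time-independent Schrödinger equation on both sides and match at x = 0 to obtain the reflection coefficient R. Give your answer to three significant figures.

The wavenumbers are k₁ = √(2mE)/ℏ = 5.215 on the left and k₂ = √(2m(E − U))/ℏ = 1.949 on the right.
Continuity of ψ and ψ′ at the step yields the reflection amplitude r = (k₁ − k₂)/(k₁ + k₂) = 0.4558; thus R = |r|² = 0.2078, T = 0.7922.

R = 0.208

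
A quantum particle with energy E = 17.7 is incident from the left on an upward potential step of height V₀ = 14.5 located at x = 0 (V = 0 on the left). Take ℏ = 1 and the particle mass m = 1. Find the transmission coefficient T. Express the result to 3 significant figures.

The wavenumbers are k₁ = √(2mE)/ℏ = 5.950 on the left and k₂ = √(2m(E − V₀))/ℏ = 2.530 on the right.
Matching ψ and ψ′ at x = 0 gives r = (k₁ − k₂)/(k₁ + k₂), so R = r² = 0.1627 and T = 1 − R = 0.8373.

T = 0.837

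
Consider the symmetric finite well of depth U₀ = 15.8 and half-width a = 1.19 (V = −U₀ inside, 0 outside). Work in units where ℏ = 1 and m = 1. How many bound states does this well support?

N = 5

The dimensionless depth is z₀ = a√(2mU₀)/ℏ = 1.19 × √(31.60) = 6.689.
The even/odd transcendental equations gain one root per π/2 in z₀, giving N = 1 + ⌊2z₀/π⌋ = 1 + ⌊4.259⌋ = 5.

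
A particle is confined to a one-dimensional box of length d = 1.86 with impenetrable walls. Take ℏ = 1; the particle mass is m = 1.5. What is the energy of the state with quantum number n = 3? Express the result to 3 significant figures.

The infinite-well eigenfunctions ψ_n = √(2/d) sin(nπx/d) vanish at both walls, giving E_n = n²π²ℏ²/(2md²).
E_3 = 3² × π² / (2 × 1.5 × 1.86²) = 8.558.

E = 8.56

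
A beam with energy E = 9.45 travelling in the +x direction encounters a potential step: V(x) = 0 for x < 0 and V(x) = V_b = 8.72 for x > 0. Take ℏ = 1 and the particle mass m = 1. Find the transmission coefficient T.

On each side the TISE gives plane waves with k = √(2m(E − V))/ℏ: k₁ = √(2·1·9.45) = 4.347, k₂ = √(2·1·0.73) = 1.208.
Matching ψ and ψ′ at x = 0 gives r = (k₁ − k₂)/(k₁ + k₂), so R = r² = 0.3193 and T = 1 − R = 0.6807.

T = 0.681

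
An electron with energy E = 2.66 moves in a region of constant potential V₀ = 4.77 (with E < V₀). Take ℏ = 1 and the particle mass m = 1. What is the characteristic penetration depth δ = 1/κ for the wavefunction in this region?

δ = 0.487

Since E < V₀ the TISE in this region is ψ'' = κ²ψ with κ = √(2m(V₀ − E))/ℏ.
κ = √(2 × 1 × 2.11) = 2.054. The penetration depth is δ = 1/κ = 0.487.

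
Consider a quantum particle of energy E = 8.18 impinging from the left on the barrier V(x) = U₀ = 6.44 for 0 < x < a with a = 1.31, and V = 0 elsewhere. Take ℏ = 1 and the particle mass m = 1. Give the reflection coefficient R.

R = 0.231

E > U₀: inside the barrier k₂ = √(2m(E − U₀))/ℏ = 1.865, k₂a = 2.444.
T = [1 + U₀² sin²(k₂a) / (4E(E − U₀))]⁻¹ = 1/1.301 = 0.769.
R = 1 − T = 0.231.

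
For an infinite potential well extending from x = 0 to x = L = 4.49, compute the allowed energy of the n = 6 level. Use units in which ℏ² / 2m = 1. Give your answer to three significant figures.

E = 17.6

The infinite-well eigenfunctions ψ_n = √(2/L) sin(nπx/L) vanish at both walls, giving E_n = n²π²ℏ²/(2mL²).
E_6 = 6² × π² / (2 × 0.5 × 4.49²) = 17.62.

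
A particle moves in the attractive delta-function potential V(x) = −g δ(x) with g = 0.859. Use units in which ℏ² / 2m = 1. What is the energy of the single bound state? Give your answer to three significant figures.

E = -0.184

For x ≠ 0 the bound state is ψ ∝ e^{−κ|x|}; integrating the TISE across the delta gives the cusp condition 2κ = 2mg/ℏ², so κ = 0.4295.
Then E = −ℏ²κ²/(2m) = −mg²/(2ℏ²) = -0.1845.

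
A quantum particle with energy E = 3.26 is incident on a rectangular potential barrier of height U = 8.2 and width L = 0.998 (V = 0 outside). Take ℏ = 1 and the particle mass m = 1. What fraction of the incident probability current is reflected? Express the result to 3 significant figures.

E < U: inside the barrier ψ ∝ e^{±κx} with κ = √(2m(U − E))/ℏ = 3.143.
κL = 3.137, sinh(κL) = 11.50.
The exact tunnelling result is T⁻¹ = 1 + U² sinh²(κL) / [4E(U − E)] = 138.9, so T = 0.00720.
R = 1 − T = 0.993.

R = 0.993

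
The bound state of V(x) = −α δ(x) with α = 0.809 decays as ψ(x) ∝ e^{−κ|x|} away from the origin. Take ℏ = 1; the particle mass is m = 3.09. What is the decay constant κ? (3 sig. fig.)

κ = 2.50

Integrating the TISE across x = 0 gives the cusp condition ψ'(0⁺) − ψ'(0⁻) = −(2mα/ℏ²)ψ(0).
With ψ ∝ e^{−κ|x|} this yields −2κ = −2mα/ℏ², so κ = mα/ℏ² = 2.500.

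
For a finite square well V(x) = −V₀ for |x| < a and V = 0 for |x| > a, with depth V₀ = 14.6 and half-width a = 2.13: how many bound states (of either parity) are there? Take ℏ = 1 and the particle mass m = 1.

Define the well-strength parameter z₀ = (a/ℏ)√(2mV₀) = 2.13 × √(2·1·14.6) = 11.51.
The even/odd transcendental equations gain one root per π/2 in z₀, giving N = 1 + ⌊2z₀/π⌋ = 1 + ⌊7.327⌋ = 8.

N = 8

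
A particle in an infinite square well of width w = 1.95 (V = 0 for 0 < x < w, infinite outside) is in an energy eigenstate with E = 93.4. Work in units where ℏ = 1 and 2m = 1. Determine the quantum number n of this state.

From E_n = n²π²ℏ²/(2mw²) invert to n = √(2mw²E)/(πℏ).
n = (1.95/π) × √(2 × 0.5 × 93.4) = 5.999 → n = 6.

n = 6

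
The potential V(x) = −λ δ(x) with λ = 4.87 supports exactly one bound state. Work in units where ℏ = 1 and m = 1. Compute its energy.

For x ≠ 0 the bound state is ψ ∝ e^{−κ|x|}; integrating the TISE across the delta gives the cusp condition 2κ = 2mλ/ℏ², so κ = 4.870.
Then E = −ℏ²κ²/(2m) = −mλ²/(2ℏ²) = -11.86.

E = -11.9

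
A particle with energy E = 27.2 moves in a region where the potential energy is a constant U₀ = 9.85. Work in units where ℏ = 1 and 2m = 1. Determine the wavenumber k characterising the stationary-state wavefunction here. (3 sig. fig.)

With E > U₀ the solution is oscillatory, ψ ∝ e^{±ikx} with k = √(2m(E − U₀))/ℏ.
k = √(2 × 0.5 × 17.35) = 4.165.

k = 4.17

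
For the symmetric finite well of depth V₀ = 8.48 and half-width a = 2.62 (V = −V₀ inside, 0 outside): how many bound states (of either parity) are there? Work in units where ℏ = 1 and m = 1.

N = 7

Define the well-strength parameter z₀ = (a/ℏ)√(2mV₀) = 2.62 × √(2·1·8.48) = 10.79.
A new bound state (alternating even/odd) appears each time z₀ passes a multiple of π/2, so N = ⌊2z₀/π⌋ + 1 = ⌊6.869⌋ + 1 = 7.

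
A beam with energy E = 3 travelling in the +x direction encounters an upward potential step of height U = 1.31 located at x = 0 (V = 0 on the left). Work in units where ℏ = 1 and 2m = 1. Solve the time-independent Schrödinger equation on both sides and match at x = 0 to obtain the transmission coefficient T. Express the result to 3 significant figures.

T = 0.980

The wavenumbers are k₁ = √(2mE)/ℏ = 1.732 on the left and k₂ = √(2m(E − U))/ℏ = 1.300 on the right.
Matching ψ and ψ′ at x = 0 gives r = (k₁ − k₂)/(k₁ + k₂), so R = r² = 0.02030 and T = 1 − R = 0.9797.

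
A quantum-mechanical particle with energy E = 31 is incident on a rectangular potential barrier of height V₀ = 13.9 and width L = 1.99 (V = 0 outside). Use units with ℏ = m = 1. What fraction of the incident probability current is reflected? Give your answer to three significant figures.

R = 0.0552

E > V₀: inside the barrier k₂ = √(2m(E − V₀))/ℏ = 5.848, k₂L = 11.64.
Matching at both interfaces gives T⁻¹ = 1 + V₀² sin²(k₂L) / [4E(E − V₀)] = 1.058, hence T = 0.945.
R = 1 − T = 0.0552.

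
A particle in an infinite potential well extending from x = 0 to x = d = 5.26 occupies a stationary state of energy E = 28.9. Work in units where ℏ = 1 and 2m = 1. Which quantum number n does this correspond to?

n = 9

From E_n = n²π²ℏ²/(2md²) invert to n = √(2md²E)/(πℏ).
n = (5.26/π) × √(2 × 0.5 × 28.9) = 9.001 → n = 9.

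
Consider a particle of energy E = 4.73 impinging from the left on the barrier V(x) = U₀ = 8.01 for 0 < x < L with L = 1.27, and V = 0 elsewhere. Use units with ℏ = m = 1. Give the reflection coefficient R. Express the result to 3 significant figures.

Since E < U₀ the interior solution is evanescent with decay constant κ = √(2m(U₀ − E))/ℏ = 2.561.
κL = 3.253, sinh(κL) = 12.91.
Matching ψ, ψ′ at both faces gives T = [1 + U₀² sinh²(κL) / (4E(U₀ − E))]⁻¹ = 1/173.4 = 0.00577.
R = 1 − T = 0.994.

R = 0.994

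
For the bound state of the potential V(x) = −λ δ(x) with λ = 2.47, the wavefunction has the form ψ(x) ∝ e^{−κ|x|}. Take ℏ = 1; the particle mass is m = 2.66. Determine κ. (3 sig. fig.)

Integrating the TISE across x = 0 gives the cusp condition ψ'(0⁺) − ψ'(0⁻) = −(2mλ/ℏ²)ψ(0).
With ψ ∝ e^{−κ|x|} this yields −2κ = −2mλ/ℏ², so κ = mλ/ℏ² = 6.570.

κ = 6.57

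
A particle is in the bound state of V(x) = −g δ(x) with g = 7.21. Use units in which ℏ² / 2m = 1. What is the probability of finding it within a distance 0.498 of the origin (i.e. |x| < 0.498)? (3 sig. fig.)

P = 0.972

The normalised bound state is ψ = √κ e^{−κ|x|} with κ = mg/ℏ² = 3.605.
P(|x| < d) = ∫_{−d}^{d} κ e^{−2κ|x|} dx = 1 − e^{−2κd} = 1 − e^{−3.591} = 0.9724.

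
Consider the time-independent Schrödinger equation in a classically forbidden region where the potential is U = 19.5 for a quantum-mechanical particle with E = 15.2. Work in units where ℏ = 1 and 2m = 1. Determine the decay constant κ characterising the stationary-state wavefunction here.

κ = 2.07

Since E < U the TISE in this region is ψ'' = κ²ψ with κ = √(2m(U − E))/ℏ.
κ = √(2 × 0.5 × 4.3) = 2.074.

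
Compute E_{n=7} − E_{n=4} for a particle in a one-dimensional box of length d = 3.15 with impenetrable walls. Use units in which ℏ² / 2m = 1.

E_n = n²π²ℏ²/(2md²), so ΔE = (7² − 4²) π²ℏ²/(2md²).
ΔE = 33 × π² / (2 × 0.5 × 3.15²) = 32.82.

ΔE = 32.8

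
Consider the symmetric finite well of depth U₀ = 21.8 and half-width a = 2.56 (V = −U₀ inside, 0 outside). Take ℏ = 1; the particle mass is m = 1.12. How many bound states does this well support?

N = 12

Define the well-strength parameter z₀ = (a/ℏ)√(2mU₀) = 2.56 × √(2·1.12·21.8) = 17.89.
A new bound state (alternating even/odd) appears each time z₀ passes a multiple of π/2, so N = ⌊2z₀/π⌋ + 1 = ⌊11.39⌋ + 1 = 12.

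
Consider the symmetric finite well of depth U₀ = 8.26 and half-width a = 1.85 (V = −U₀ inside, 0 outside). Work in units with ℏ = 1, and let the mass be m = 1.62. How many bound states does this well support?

Define the well-strength parameter z₀ = (a/ℏ)√(2mU₀) = 1.85 × √(2·1.62·8.26) = 9.570.
The even/odd transcendental equations gain one root per π/2 in z₀, giving N = 1 + ⌊2z₀/π⌋ = 1 + ⌊6.093⌋ = 7.

N = 7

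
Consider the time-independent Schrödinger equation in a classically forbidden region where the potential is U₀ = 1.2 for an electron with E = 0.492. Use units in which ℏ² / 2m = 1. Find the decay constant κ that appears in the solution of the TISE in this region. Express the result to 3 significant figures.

κ = 0.841

Since E < U₀ the TISE in this region is ψ'' = κ²ψ with κ = √(2m(U₀ − E))/ℏ.
κ = √(2 × 0.5 × 0.708) = 0.8414.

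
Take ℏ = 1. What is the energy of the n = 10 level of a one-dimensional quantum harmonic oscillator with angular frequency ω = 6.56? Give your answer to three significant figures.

E = 68.9

The oscillator eigenvalues are E_n = ℏω(n + ½), so E_10 = 6.56 × 10.5 = 68.88.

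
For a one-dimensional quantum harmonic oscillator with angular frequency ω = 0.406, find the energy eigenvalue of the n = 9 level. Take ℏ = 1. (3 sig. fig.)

E = 3.86

Using E_n = (n + ½)ℏω: E_9 = 9.5 × 0.406 = 3.857.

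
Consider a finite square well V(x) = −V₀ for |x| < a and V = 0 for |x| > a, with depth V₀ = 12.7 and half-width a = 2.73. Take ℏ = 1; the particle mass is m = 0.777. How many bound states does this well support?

Define the well-strength parameter z₀ = (a/ℏ)√(2mV₀) = 2.73 × √(2·0.777·12.7) = 12.13.
The even/odd transcendental equations gain one root per π/2 in z₀, giving N = 1 + ⌊2z₀/π⌋ = 1 + ⌊7.721⌋ = 8.

N = 8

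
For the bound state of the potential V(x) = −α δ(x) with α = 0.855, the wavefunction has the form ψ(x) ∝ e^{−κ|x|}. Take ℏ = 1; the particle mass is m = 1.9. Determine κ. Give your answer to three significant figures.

Integrating the TISE across x = 0 gives the cusp condition ψ'(0⁺) − ψ'(0⁻) = −(2mα/ℏ²)ψ(0).
With ψ ∝ e^{−κ|x|} this yields −2κ = −2mα/ℏ², so κ = mα/ℏ² = 1.625.

κ = 1.62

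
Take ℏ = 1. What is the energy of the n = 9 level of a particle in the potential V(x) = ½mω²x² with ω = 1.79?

Using E_n = (n + ½)ℏω: E_9 = 9.5 × 1.79 = 17.01.

E = 17.0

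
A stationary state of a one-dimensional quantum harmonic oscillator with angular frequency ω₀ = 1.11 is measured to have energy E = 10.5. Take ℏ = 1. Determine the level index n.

n = 9

E_n = ℏω₀(n + ½) ⇒ n = E/(ℏω₀) − ½ = 10.5/1.11 − 0.5 = 8.959 → n = 9.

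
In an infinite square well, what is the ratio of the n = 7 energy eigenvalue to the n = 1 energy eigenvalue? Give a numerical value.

49

Since E_n ∝ n², the ratio is (7/1)² = 49.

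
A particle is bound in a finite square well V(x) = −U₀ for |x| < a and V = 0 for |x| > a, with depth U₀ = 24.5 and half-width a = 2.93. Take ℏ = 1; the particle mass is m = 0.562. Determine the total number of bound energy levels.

The dimensionless depth is z₀ = a√(2mU₀)/ℏ = 2.93 × √(27.54) = 15.38.
A new bound state (alternating even/odd) appears each time z₀ passes a multiple of π/2, so N = ⌊2z₀/π⌋ + 1 = ⌊9.788⌋ + 1 = 10.

N = 10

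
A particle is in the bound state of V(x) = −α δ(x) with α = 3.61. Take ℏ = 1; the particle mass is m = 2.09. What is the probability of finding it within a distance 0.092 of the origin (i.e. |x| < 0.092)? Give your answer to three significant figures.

P = 0.750

The normalised bound state is ψ = √κ e^{−κ|x|} with κ = mα/ℏ² = 7.545.
P(|x| < d) = ∫_{−d}^{d} κ e^{−2κ|x|} dx = 1 − e^{−2κd} = 1 − e^{−1.388} = 0.7505.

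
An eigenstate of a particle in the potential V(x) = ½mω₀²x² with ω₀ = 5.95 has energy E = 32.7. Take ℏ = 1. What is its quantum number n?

E_n = ℏω₀(n + ½) ⇒ n = E/(ℏω₀) − ½ = 32.7/5.95 − 0.5 = 4.996 → n = 5.

n = 5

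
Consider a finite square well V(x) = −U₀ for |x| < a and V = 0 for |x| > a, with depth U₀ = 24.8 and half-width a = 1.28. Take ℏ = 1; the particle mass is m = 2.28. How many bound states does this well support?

The dimensionless depth is z₀ = a√(2mU₀)/ℏ = 1.28 × √(113.1) = 13.61.
A new bound state (alternating even/odd) appears each time z₀ passes a multiple of π/2, so N = ⌊2z₀/π⌋ + 1 = ⌊8.666⌋ + 1 = 9.

N = 9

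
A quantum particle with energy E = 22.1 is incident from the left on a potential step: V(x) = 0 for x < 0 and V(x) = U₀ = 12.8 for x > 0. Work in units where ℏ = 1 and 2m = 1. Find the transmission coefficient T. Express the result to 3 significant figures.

On each side the TISE gives plane waves with k = √(2m(E − V))/ℏ: k₁ = √(2·½·22.1) = 4.701, k₂ = √(2·½·9.3) = 3.050.
Matching ψ and ψ′ at x = 0 gives r = (k₁ − k₂)/(k₁ + k₂), so R = r² = 0.04540 and T = 1 − R = 0.9546.

T = 0.955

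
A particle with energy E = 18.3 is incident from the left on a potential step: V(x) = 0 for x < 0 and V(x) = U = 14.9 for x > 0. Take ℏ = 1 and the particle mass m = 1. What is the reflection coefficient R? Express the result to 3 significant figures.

On each side the TISE gives plane waves with k = √(2m(E − V))/ℏ: k₁ = √(2·1·18.3) = 6.050, k₂ = √(2·1·3.4) = 2.608.
Continuity of ψ and ψ′ at the step yields the reflection amplitude r = (k₁ − k₂)/(k₁ + k₂) = 0.3976; thus R = |r|² = 0.1581, T = 0.8419.

R = 0.158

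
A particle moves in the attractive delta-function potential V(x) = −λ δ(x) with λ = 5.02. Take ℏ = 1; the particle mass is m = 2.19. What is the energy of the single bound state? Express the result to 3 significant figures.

E = -27.6

The bound state is ψ(x) = √κ e^{−κ|x|}. The derivative jump ψ'(0⁺) − ψ'(0⁻) = −(2mλ/ℏ²)ψ(0) fixes κ = mλ/ℏ² = 10.99.
Then E = −ℏ²κ²/(2m) = −mλ²/(2ℏ²) = -27.59.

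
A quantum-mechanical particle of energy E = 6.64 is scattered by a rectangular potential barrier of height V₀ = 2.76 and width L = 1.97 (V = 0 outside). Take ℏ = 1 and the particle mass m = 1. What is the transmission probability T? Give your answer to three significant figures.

T = 0.964

Above the barrier the interior wavenumber is k₂ = √(2m(E − V₀))/ℏ = 2.786, giving phase k₂L = 5.488.
Matching at both interfaces gives T⁻¹ = 1 + V₀² sin²(k₂L) / [4E(E − V₀)] = 1.038, hence T = 0.964.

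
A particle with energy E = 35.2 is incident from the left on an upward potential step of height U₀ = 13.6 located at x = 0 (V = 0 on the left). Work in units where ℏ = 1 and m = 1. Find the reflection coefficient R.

On each side the TISE gives plane waves with k = √(2m(E − V))/ℏ: k₁ = √(2·1·35.2) = 8.390, k₂ = √(2·1·21.6) = 6.573.
Matching ψ and ψ′ at x = 0 gives r = (k₁ − k₂)/(k₁ + k₂), so R = r² = 0.01476 and T = 1 − R = 0.9852.

R = 0.0148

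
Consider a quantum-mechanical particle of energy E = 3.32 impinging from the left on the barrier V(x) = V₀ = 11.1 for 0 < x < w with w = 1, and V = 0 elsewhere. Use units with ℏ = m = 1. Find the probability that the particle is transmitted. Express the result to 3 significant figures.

T = 0.00126

Since E < V₀ the interior solution is evanescent with decay constant κ = √(2m(V₀ − E))/ℏ = 3.945.
κw = 3.945, sinh(κw) = 25.82.
Matching ψ, ψ′ at both faces gives T = [1 + V₀² sinh²(κw) / (4E(V₀ − E))]⁻¹ = 1/795.9 = 0.00126.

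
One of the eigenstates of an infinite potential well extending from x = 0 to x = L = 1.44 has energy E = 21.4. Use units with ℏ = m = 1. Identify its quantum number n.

From E_n = n²π²ℏ²/(2mL²) invert to n = √(2mL²E)/(πℏ).
n = (1.44/π) × √(2 × 1 × 21.4) = 2.999 → n = 3.

n = 3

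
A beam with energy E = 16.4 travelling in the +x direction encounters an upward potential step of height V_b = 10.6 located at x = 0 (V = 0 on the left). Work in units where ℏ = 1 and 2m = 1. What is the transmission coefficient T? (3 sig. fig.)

T = 0.935

The wavenumbers are k₁ = √(2mE)/ℏ = 4.050 on the left and k₂ = √(2m(E − V_b))/ℏ = 2.408 on the right.
Matching ψ and ψ′ at x = 0 gives r = (k₁ − k₂)/(k₁ + k₂), so R = r² = 0.06460 and T = 1 − R = 0.9354.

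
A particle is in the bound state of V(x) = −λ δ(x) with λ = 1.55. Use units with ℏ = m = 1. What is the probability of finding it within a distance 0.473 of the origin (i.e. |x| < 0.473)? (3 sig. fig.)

P = 0.769

The normalised bound state is ψ = √κ e^{−κ|x|} with κ = mλ/ℏ² = 1.550.
P(|x| < d) = ∫_{−d}^{d} κ e^{−2κ|x|} dx = 1 − e^{−2κd} = 1 − e^{−1.466} = 0.7692.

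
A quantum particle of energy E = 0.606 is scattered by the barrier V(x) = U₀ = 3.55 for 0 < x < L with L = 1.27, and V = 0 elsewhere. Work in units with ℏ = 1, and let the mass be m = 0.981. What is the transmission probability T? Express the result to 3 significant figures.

T = 0.00505

Since E < U₀ the interior solution is evanescent with decay constant κ = √(2m(U₀ − E))/ℏ = 2.403.
κL = 3.052, sinh(κL) = 10.56.
Matching ψ, ψ′ at both faces gives T = [1 + U₀² sinh²(κL) / (4E(U₀ − E))]⁻¹ = 1/197.9 = 0.00505.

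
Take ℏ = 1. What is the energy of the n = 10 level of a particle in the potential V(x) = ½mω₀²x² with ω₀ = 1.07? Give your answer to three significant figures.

The oscillator eigenvalues are E_n = ℏω₀(n + ½), so E_10 = 1.07 × 10.5 = 11.24.

E = 11.2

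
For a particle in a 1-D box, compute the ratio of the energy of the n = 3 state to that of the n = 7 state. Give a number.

0.183673

E_n = n²π²ℏ²/(2mL²) so the ratio is n₂²/n₁² = 9/49 = 0.183673.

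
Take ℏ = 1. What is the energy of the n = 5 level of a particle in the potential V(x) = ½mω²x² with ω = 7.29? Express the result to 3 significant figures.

The oscillator eigenvalues are E_n = ℏω(n + ½), so E_5 = 7.29 × 5.5 = 40.10.

E = 40.1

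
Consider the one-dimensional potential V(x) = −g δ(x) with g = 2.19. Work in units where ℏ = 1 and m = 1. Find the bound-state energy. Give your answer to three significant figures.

E = -2.40

The bound state is ψ(x) = √κ e^{−κ|x|}. The derivative jump ψ'(0⁺) − ψ'(0⁻) = −(2mg/ℏ²)ψ(0) fixes κ = mg/ℏ² = 2.190.
Then E = −ℏ²κ²/(2m) = −mg²/(2ℏ²) = -2.398.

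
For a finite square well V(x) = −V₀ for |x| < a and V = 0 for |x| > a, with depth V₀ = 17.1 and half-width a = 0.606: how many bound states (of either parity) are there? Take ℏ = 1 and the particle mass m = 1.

N = 3

Define the well-strength parameter z₀ = (a/ℏ)√(2mV₀) = 0.606 × √(2·1·17.1) = 3.544.
The even/odd transcendental equations gain one root per π/2 in z₀, giving N = 1 + ⌊2z₀/π⌋ = 1 + ⌊2.256⌋ = 3.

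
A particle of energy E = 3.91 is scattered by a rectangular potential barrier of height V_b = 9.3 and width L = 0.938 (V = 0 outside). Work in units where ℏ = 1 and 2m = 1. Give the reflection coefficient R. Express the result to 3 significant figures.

R = 0.951

Since E < V_b the interior solution is evanescent with decay constant κ = √(2m(V_b − E))/ℏ = 2.322.
κL = 2.178, sinh(κL) = 4.356.
Matching ψ, ψ′ at both faces gives T = [1 + V_b² sinh²(κL) / (4E(V_b − E))]⁻¹ = 1/20.47 = 0.0489.
R = 1 − T = 0.951.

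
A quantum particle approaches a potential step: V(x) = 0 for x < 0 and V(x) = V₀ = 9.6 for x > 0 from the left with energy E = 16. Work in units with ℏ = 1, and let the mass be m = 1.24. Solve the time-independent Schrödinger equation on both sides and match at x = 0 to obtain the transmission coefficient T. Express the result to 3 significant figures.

The wavenumbers are k₁ = √(2mE)/ℏ = 6.299 on the left and k₂ = √(2m(E − V₀))/ℏ = 3.984 on the right.
Continuity of ψ and ψ′ at the step yields the reflection amplitude r = (k₁ − k₂)/(k₁ + k₂) = 0.2251; thus R = |r|² = 0.05069, T = 0.9493.

T = 0.949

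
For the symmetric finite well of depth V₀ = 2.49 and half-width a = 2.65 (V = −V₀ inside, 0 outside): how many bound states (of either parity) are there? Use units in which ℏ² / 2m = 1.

N = 3

Define the well-strength parameter z₀ = (a/ℏ)√(2mV₀) = 2.65 × √(2·0.5·2.49) = 4.182.
A new bound state (alternating even/odd) appears each time z₀ passes a multiple of π/2, so N = ⌊2z₀/π⌋ + 1 = ⌊2.662⌋ + 1 = 3.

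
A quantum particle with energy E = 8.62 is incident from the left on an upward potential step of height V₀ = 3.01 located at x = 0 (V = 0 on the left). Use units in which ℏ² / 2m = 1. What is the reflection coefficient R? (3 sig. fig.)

R = 0.0114

The wavenumbers are k₁ = √(2mE)/ℏ = 2.936 on the left and k₂ = √(2m(E − V₀))/ℏ = 2.369 on the right.
Matching ψ and ψ′ at x = 0 gives r = (k₁ − k₂)/(k₁ + k₂), so R = r² = 0.01144 and T = 1 − R = 0.9886.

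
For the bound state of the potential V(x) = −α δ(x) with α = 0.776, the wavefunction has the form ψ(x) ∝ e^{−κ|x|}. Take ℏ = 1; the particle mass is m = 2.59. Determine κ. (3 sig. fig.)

Integrating the TISE across x = 0 gives the cusp condition ψ'(0⁺) − ψ'(0⁻) = −(2mα/ℏ²)ψ(0).
With ψ ∝ e^{−κ|x|} this yields −2κ = −2mα/ℏ², so κ = mα/ℏ² = 2.010.

κ = 2.01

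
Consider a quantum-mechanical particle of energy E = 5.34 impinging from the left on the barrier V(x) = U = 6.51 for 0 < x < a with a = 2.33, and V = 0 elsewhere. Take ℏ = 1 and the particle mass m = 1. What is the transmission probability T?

T = 0.00189

Since E < U the interior solution is evanescent with decay constant κ = √(2m(U − E))/ℏ = 1.530.
κa = 3.564, sinh(κa) = 17.64.
Matching ψ, ψ′ at both faces gives T = [1 + U² sinh²(κa) / (4E(U − E))]⁻¹ = 1/528.8 = 0.00189.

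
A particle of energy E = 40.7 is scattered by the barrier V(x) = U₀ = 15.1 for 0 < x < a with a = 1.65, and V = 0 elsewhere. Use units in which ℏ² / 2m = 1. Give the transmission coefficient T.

Above the barrier the interior wavenumber is k₂ = √(2m(E − U₀))/ℏ = 5.060, giving phase k₂a = 8.348.
T = [1 + U₀² sin²(k₂a) / (4E(E − U₀))]⁻¹ = 1/1.042 = 0.959.

T = 0.959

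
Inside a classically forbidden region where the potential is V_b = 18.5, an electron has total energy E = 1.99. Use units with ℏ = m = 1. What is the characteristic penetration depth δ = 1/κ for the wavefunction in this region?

δ = 0.174

Since E < V_b the TISE in this region is ψ'' = κ²ψ with κ = √(2m(V_b − E))/ℏ.
κ = √(2 × 1 × 16.51) = 5.746. The penetration depth is δ = 1/κ = 0.174.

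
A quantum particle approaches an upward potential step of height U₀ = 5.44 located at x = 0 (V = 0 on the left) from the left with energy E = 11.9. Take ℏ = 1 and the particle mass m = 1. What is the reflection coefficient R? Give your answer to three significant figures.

R = 0.0230

The wavenumbers are k₁ = √(2mE)/ℏ = 4.879 on the left and k₂ = √(2m(E − U₀))/ℏ = 3.594 on the right.
Continuity of ψ and ψ′ at the step yields the reflection amplitude r = (k₁ − k₂)/(k₁ + k₂) = 0.1516; thus R = |r|² = 0.02297, T = 0.9770.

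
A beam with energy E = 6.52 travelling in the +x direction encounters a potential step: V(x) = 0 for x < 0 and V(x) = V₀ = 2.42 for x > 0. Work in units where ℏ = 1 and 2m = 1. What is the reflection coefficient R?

The wavenumbers are k₁ = √(2mE)/ℏ = 2.553 on the left and k₂ = √(2m(E − V₀))/ℏ = 2.025 on the right.
Matching ψ and ψ′ at x = 0 gives r = (k₁ − k₂)/(k₁ + k₂), so R = r² = 0.01333 and T = 1 − R = 0.9867.

R = 0.0133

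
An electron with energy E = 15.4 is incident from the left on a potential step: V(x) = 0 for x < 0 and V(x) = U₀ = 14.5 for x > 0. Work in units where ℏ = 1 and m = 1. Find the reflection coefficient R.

The wavenumbers are k₁ = √(2mE)/ℏ = 5.550 on the left and k₂ = √(2m(E − U₀))/ℏ = 1.342 on the right.
Continuity of ψ and ψ′ at the step yields the reflection amplitude r = (k₁ − k₂)/(k₁ + k₂) = 0.6106; thus R = |r|² = 0.3729, T = 0.6271.

R = 0.373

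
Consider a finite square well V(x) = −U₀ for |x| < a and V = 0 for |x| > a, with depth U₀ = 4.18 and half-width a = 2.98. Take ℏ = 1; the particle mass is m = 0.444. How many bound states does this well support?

N = 4

Define the well-strength parameter z₀ = (a/ℏ)√(2mU₀) = 2.98 × √(2·0.444·4.18) = 5.741.
A new bound state (alternating even/odd) appears each time z₀ passes a multiple of π/2, so N = ⌊2z₀/π⌋ + 1 = ⌊3.655⌋ + 1 = 4.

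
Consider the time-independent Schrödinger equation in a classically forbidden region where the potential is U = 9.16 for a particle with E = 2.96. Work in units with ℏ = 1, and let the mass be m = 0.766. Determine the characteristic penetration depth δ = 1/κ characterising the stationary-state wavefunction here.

δ = 0.324

Since E < U the TISE in this region is ψ'' = κ²ψ with κ = √(2m(U − E))/ℏ.
κ = √(2 × 0.766 × 6.2) = 3.082. The penetration depth is δ = 1/κ = 0.324.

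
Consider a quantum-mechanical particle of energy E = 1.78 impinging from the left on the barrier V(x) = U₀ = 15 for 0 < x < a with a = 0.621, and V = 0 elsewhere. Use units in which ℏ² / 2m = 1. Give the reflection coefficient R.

Since E < U₀ the interior solution is evanescent with decay constant κ = √(2m(U₀ − E))/ℏ = 3.636.
κa = 2.258, sinh(κa) = 4.729.
The exact tunnelling result is T⁻¹ = 1 + U₀² sinh²(κa) / [4E(U₀ − E)] = 54.46, so T = 0.0184.
R = 1 − T = 0.982.

R = 0.982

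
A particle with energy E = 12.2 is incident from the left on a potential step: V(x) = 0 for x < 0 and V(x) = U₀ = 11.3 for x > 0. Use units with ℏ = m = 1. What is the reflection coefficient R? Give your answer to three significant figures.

R = 0.328

The wavenumbers are k₁ = √(2mE)/ℏ = 4.940 on the left and k₂ = √(2m(E − U₀))/ℏ = 1.342 on the right.
Continuity of ψ and ψ′ at the step yields the reflection amplitude r = (k₁ − k₂)/(k₁ + k₂) = 0.5728; thus R = |r|² = 0.3281, T = 0.6719.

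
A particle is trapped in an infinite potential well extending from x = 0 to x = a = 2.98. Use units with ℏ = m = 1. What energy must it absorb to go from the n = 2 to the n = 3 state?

ΔE = 2.78

E_n = n²π²ℏ²/(2ma²), so ΔE = (3² − 2²) π²ℏ²/(2ma²).
ΔE = 5 × π² / (2 × 1 × 2.98²) = 2.778.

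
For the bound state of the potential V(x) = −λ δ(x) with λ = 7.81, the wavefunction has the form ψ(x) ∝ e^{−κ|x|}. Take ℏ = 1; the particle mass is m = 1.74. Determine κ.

Integrate −(ℏ²/2m)ψ'' − λδ(x)ψ = Eψ from −ε to +ε: the ψ'' term gives ψ'(0⁺) − ψ'(0⁻) and the δ term gives −(2mλ/ℏ²)ψ(0).
With ψ ∝ e^{−κ|x|} this yields −2κ = −2mλ/ℏ², so κ = mλ/ℏ² = 13.59.

κ = 13.6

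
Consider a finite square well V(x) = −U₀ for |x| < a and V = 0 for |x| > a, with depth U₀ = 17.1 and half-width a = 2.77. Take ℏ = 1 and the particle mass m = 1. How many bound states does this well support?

Define the well-strength parameter z₀ = (a/ℏ)√(2mU₀) = 2.77 × √(2·1·17.1) = 16.20.
The even/odd transcendental equations gain one root per π/2 in z₀, giving N = 1 + ⌊2z₀/π⌋ = 1 + ⌊10.31⌋ = 11.

N = 11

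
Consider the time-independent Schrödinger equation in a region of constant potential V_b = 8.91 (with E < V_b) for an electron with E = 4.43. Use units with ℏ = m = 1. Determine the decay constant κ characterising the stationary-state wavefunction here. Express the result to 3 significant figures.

κ = 2.99

Since E < V_b the TISE in this region is ψ'' = κ²ψ with κ = √(2m(V_b − E))/ℏ.
κ = √(2 × 1 × 4.48) = 2.993.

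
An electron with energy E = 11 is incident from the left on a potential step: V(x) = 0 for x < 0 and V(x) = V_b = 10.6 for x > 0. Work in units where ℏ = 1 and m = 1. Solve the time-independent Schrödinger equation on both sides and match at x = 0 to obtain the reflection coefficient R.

R = 0.462

The wavenumbers are k₁ = √(2mE)/ℏ = 4.690 on the left and k₂ = √(2m(E − V_b))/ℏ = 0.8944 on the right.
Matching ψ and ψ′ at x = 0 gives r = (k₁ − k₂)/(k₁ + k₂), so R = r² = 0.4620 and T = 1 − R = 0.5380.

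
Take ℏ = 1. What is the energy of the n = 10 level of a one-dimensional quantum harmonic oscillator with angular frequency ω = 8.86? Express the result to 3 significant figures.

E = 93.0

The oscillator eigenvalues are E_n = ℏω(n + ½), so E_10 = 8.86 × 10.5 = 93.03.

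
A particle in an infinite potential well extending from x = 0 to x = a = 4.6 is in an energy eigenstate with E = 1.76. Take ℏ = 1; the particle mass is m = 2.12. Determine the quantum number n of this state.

n = 4

From E_n = n²π²ℏ²/(2ma²) invert to n = √(2ma²E)/(πℏ).
n = (4.6/π) × √(2 × 2.12 × 1.76) = 4.000 → n = 4.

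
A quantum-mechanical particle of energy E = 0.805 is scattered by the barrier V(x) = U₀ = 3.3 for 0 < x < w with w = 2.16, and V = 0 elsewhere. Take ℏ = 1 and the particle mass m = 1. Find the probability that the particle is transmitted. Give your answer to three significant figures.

Since E < U₀ the interior solution is evanescent with decay constant κ = √(2m(U₀ − E))/ℏ = 2.234.
κw = 4.825, sinh(κw) = 62.29.
The exact tunnelling result is T⁻¹ = 1 + U₀² sinh²(κw) / [4E(U₀ − E)] = 5261, so T = 0.000190.

T = 0.000190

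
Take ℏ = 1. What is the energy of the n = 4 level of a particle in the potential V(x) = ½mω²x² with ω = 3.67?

The oscillator eigenvalues are E_n = ℏω(n + ½), so E_4 = 3.67 × 4.5 = 16.52.

E = 16.5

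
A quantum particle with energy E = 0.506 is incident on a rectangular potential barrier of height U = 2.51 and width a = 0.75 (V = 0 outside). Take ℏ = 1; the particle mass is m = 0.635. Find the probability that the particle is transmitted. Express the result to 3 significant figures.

T = 0.222

Since E < U the interior solution is evanescent with decay constant κ = √(2m(U − E))/ℏ = 1.595.
κa = 1.196, sinh(κa) = 1.503.
Matching ψ, ψ′ at both faces gives T = [1 + U² sinh²(κa) / (4E(U − E))]⁻¹ = 1/4.509 = 0.222.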